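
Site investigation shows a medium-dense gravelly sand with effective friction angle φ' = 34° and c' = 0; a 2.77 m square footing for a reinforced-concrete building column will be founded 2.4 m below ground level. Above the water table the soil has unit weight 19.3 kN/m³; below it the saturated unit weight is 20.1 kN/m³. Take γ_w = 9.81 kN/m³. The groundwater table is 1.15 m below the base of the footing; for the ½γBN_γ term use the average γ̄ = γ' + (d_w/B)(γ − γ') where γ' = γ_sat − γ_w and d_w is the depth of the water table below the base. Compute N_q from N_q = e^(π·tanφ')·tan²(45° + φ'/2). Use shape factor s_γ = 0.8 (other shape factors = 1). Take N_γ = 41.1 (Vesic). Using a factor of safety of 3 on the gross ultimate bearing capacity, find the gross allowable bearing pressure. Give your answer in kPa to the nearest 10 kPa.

N_q = e^(π·tan34°)·tan²(62°) = 29.44.
Effective surcharge at the founding depth q = γ·D_f = 19.3 × 2.4 = 46.32 kPa.
With d_w = 1.15 m < B, γ̄ = 10.29 + (1.15/2.77) × (19.3 − 10.29) = 14.031 kN/m³.
q_ult = q·N_q + 0.5·γ·B·N_γ·s_γ
     = 46.32 × 29.44 + 0.5 × 14.031 × 2.77 × 41.1 × 0.8
     = 1363.7 + 638.94 = 2002.6 kPa.
q_all = 2002.6 / 3 = 667.53 kPa.

q_all ≈ 670 kPa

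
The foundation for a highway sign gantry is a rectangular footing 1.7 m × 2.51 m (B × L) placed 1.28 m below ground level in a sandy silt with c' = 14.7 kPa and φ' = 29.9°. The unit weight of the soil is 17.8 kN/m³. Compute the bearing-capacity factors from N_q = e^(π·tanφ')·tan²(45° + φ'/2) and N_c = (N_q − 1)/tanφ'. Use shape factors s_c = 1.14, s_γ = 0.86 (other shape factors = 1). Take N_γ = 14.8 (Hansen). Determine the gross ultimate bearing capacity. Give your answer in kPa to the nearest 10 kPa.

q_ult ≈ 1110 kPa

tan29.9° = 0.575, so N_q = e^(π×0.575)·tan²(59.95°) = 6.089 × 2.988 = 18.19.
N_c = (18.19 − 1)/tan29.9° = 29.9.
Overburden at base level: q = 17.8 × 1.28 = 22.784 kPa.
Cohesion term c·N_c·s_c = 14.7 × 29.901 × 1.14 = 501.08 kPa; surcharge term q·N_q = 22.784 × 18.194 = 414.53 kPa; self-weight term 0.5·γ·B·N_γ·s_γ = 0.5 × 17.8 × 1.7 × 14.8 × 0.86 = 192.57 kPa.
q_ult = 501.08 + 414.53 + 192.57 = 1108.2 kPa.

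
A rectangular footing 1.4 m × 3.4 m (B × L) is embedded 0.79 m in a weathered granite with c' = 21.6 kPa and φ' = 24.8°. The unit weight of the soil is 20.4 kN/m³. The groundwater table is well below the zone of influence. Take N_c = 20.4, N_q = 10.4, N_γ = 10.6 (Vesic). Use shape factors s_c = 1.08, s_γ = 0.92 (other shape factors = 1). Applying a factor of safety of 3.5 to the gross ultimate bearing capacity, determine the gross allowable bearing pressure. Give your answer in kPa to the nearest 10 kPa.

q = γ·D_f = 20.4 × 0.79 = 16.116 kPa.
c·N_c·s_c = 21.6 × 20.4 × 1.08 = 475.89 kPa
q·N_q = 16.116 × 10.4 = 167.61 kPa
0.5·γ·B·N_γ·s_γ = 0.5 × 20.4 × 1.4 × 10.6 × 0.92 = 139.26 kPa
q_ult = 475.89 + 167.61 + 139.26 = 782.76 kPa.
q_all = q_ult / FS = 782.76 / 3.5 = 223.64 kPa.

q_all ≈ 220 kPa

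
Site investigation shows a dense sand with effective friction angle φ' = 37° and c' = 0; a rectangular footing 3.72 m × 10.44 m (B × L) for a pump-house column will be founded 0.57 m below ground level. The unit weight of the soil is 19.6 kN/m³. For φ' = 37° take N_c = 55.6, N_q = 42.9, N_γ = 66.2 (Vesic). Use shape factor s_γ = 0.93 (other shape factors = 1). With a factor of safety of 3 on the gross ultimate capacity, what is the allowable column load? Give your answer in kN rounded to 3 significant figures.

Effective surcharge at the founding depth q = γ·D_f = 19.6 × 0.57 = 11.172 kPa.
q_ult = q·N_q + 0.5·γ·B·N_γ·s_γ
     = 11.172 × 42.9 + 0.5 × 19.6 × 3.72 × 66.2 × 0.93
     = 479.28 + 2244.5 = 2723.7 kPa.
Gross allowable pressure q_all = 2723.7 / 3 = 907.91 kPa.
Footing area = 38.8368 m², so allowable column load = 907.91 × 38.8368 = 35260 kN.

P_all ≈ 35300 kN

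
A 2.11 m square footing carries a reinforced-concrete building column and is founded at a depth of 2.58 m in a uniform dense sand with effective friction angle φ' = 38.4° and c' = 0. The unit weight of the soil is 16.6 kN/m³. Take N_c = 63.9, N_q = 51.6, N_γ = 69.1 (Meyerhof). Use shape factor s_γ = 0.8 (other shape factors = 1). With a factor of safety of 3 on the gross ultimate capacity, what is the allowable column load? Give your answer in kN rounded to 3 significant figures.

P_all ≈ 4720 kN

Overburden at base level: q = 16.6 × 2.58 = 42.828 kPa.
Surcharge term q·N_q = 42.828 × 51.6 = 2209.9 kPa; self-weight term 0.5·γ·B·N_γ·s_γ = 0.5 × 16.6 × 2.11 × 69.1 × 0.8 = 968.12 kPa.
q_ult = 2209.9 + 968.12 = 3178 kPa.
Gross allowable pressure q_all = 3178 / 3 = 1059.3 kPa.
Footing area = 4.4521 m², so allowable column load = 1059.3 × 4.4521 = 4716.3 kN.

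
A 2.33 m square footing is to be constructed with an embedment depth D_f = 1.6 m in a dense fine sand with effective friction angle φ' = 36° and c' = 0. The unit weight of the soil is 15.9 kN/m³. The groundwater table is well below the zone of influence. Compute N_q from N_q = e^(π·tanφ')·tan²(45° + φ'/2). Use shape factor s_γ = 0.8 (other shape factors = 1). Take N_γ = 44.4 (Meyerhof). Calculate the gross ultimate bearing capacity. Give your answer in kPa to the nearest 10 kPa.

q_ult ≈ 1620 kPa

tan36° = 0.7265, so N_q = e^(π×0.7265)·tan²(63°) = 9.801 × 3.852 = 37.75.
q = γ·D_f = 15.9 × 1.6 = 25.44 kPa.
q·N_q = 25.44 × 37.752 = 960.42 kPa
0.5·γ·B·N_γ·s_γ = 0.5 × 15.9 × 2.33 × 44.4 × 0.8 = 657.95 kPa
q_ult = 960.42 + 657.95 = 1618.4 kPa.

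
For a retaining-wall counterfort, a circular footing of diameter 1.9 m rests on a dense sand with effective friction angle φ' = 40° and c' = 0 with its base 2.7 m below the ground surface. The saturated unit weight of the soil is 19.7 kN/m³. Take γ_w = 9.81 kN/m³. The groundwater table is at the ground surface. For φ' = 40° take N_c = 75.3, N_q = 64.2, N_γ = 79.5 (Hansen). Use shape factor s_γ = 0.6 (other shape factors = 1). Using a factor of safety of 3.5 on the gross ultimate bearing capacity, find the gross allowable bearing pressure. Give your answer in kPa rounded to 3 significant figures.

Water table at ground surface, so effective unit weight γ' = 19.7 − 9.81 = 9.89 kN/m³ is used throughout; overburden q = 9.89 × 2.7 = 26.703 kPa; the same γ' applies in the ½γBN_γ term.
Surcharge term q·N_q = 26.703 × 64.2 = 1714.3 kPa; self-weight term 0.5·γ·B·N_γ·s_γ = 0.5 × 9.89 × 1.9 × 79.5 × 0.6 = 448.17 kPa.
q_ult = 1714.3 + 448.17 = 2162.5 kPa.
q_all = 2162.5 / 3.5 = 617.86 kPa.

q_all ≈ 618 kPa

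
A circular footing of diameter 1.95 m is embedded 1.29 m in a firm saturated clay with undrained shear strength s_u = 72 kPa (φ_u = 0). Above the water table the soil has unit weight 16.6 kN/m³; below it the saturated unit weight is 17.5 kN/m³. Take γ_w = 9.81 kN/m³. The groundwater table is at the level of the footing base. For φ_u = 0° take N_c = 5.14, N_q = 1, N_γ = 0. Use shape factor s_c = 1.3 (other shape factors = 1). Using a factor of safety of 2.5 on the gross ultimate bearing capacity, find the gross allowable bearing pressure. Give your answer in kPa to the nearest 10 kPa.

Effective surcharge at the founding depth q = γ·D_f = 16.6 × 1.29 = 21.414 kPa.
q_ult = c·N_c·s_c + q·N_q
     = 72 × 5.14 × 1.3 + 21.414 × 1
     = 481.1 + 21.414 = 502.52 kPa.
q_all = 502.52 / 2.5 = 201.01 kPa.

q_all ≈ 200 kPa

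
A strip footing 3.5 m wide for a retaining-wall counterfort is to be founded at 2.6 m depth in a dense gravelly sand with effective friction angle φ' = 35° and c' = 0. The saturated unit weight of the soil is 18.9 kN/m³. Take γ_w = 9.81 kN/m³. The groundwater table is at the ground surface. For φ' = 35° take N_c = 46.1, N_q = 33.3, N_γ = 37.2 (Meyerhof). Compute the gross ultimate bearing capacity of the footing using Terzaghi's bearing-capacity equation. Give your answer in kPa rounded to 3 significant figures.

γ' = 18.9 − 9.81 = 9.09 kN/m³ (submerged throughout). q = 9.09 × 2.6 = 23.634 kPa; the same γ' applies in the ½γBN_γ term.
q·N_q = 23.634 × 33.3 = 787.01 kPa
0.5·γ·B·N_γ = 0.5 × 9.09 × 3.5 × 37.2 = 591.76 kPa
q_ult = 787.01 + 591.76 = 1378.8 kPa.

q_ult ≈ 1380 kPa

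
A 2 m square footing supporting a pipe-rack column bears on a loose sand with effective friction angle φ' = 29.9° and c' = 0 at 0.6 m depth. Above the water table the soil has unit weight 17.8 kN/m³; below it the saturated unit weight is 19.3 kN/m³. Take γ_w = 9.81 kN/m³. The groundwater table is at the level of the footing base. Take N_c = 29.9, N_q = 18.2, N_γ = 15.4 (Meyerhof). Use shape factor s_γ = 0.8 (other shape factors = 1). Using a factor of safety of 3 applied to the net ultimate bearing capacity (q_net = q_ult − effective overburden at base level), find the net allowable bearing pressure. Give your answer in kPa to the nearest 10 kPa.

q_all(net) ≈ 100 kPa

Overburden at base level: q = 17.8 × 0.6 = 10.68 kPa.
Below the base the soil is submerged, so the ½γBN_γ term uses γ' = 19.3 − 9.81 = 9.49 kN/m³.
Surcharge term q·N_q = 10.68 × 18.2 = 194.38 kPa; self-weight term 0.5·γ·B·N_γ·s_γ = 0.5 × 9.49 × 2 × 15.4 × 0.8 = 116.92 kPa.
q_ult = 194.38 + 116.92 = 311.29 kPa.
Net ultimate: q_net = 311.29 − 10.68 = 300.61 kPa.
q_all(net) = 300.61 / 3 = 100.2 kPa.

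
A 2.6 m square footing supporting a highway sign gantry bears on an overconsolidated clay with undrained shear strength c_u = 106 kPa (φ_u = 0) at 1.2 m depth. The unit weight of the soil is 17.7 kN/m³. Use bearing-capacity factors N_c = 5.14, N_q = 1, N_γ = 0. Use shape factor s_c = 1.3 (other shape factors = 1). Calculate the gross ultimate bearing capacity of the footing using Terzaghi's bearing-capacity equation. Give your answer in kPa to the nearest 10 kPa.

Overburden at base level: q = 17.7 × 1.2 = 21.24 kPa.
Cohesion term c·N_c·s_c = 106 × 5.14 × 1.3 = 708.29 kPa; surcharge term q·N_q = 21.24 × 1 = 21.24 kPa.
q_ult = 708.29 + 21.24 = 729.53 kPa.

q_ult ≈ 730 kPa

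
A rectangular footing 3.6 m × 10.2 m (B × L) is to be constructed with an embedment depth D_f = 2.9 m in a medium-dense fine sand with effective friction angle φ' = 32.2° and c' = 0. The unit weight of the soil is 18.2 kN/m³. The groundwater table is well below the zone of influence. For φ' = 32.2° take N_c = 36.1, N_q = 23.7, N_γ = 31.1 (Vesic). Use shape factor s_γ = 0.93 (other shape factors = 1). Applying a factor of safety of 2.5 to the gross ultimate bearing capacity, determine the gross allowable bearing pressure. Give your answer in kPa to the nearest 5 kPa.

q_all ≈ 880 kPa

Overburden at base level: q = 18.2 × 2.9 = 52.78 kPa.
Surcharge term q·N_q = 52.78 × 23.7 = 1250.9 kPa; self-weight term 0.5·γ·B·N_γ·s_γ = 0.5 × 18.2 × 3.6 × 31.1 × 0.93 = 947.52 kPa.
q_ult = 1250.9 + 947.52 = 2198.4 kPa.
q_all = q_ult / FS = 2198.4 / 2.5 = 879.36 kPa.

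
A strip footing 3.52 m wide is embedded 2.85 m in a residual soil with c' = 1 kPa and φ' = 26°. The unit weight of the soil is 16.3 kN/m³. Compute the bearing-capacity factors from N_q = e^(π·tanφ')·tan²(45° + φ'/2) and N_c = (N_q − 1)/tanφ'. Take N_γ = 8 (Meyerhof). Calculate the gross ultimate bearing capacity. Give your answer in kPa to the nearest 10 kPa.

tan26° = 0.4877, so N_q = e^(π×0.4877)·tan²(58°) = 4.629 × 2.561 = 11.85.
N_c = (11.85 − 1)/tan26° = 22.25.
q = γ·D_f = 16.3 × 2.85 = 46.455 kPa.
c·N_c = 1 × 22.254 = 22.254 kPa
q·N_q = 46.455 × 11.854 = 550.69 kPa
0.5·γ·B·N_γ = 0.5 × 16.3 × 3.52 × 8 = 229.5 kPa
q_ult = 22.254 + 550.69 + 229.5 = 802.45 kPa.

q_ult ≈ 800 kPa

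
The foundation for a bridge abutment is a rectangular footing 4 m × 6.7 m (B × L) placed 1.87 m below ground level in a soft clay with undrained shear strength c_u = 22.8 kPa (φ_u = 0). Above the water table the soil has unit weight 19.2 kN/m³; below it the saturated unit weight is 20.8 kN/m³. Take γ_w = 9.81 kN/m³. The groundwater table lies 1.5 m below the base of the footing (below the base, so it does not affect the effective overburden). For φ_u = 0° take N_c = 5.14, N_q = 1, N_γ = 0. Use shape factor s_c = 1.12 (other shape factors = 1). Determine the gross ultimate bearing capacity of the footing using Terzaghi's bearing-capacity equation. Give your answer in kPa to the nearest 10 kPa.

Effective surcharge at the founding depth q = γ·D_f = 19.2 × 1.87 = 35.904 kPa.
q_ult = c·N_c·s_c + q·N_q
     = 22.8 × 5.14 × 1.12 + 35.904 × 1
     = 131.26 + 35.904 = 167.16 kPa.

q_ult ≈ 170 kPa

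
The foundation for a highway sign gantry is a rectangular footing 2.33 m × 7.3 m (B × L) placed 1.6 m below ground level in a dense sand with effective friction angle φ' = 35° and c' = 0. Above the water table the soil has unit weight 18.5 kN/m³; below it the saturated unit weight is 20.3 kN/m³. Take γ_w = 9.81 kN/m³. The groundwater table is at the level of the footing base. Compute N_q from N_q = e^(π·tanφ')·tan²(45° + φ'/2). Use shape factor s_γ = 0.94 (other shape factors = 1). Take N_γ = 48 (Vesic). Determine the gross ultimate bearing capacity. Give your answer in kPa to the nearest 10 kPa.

tan35° = 0.7002, so N_q = e^(π×0.7002)·tan²(62.5°) = 9.023 × 3.69 = 33.3.
q = γ·D_f = 18.5 × 1.6 = 29.6 kPa.
For the ½γBN_γ term take γ' = 20.3 − 9.81 = 10.49 kN/m³ (soil below base is submerged).
q·N_q = 29.6 × 33.296 = 985.56 kPa
0.5·γ·B·N_γ·s_γ = 0.5 × 10.49 × 2.33 × 48 × 0.94 = 551.4 kPa
q_ult = 985.56 + 551.4 = 1537 kPa.

q_ult ≈ 1540 kPa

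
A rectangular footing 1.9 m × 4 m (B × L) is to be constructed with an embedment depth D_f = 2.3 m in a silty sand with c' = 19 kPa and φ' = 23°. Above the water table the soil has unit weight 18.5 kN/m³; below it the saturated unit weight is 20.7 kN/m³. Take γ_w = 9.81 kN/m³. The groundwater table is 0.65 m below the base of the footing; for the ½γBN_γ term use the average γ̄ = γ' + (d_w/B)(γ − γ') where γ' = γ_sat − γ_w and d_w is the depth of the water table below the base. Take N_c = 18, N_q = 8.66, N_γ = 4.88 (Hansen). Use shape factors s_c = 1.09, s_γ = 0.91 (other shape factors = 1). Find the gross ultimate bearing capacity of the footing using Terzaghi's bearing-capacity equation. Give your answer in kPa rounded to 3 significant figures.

q_ult ≈ 798 kPa

Overburden at base level: q = 18.5 × 2.3 = 42.55 kPa.
The water table is 0.65 m below the base (< B = 1.9 m), so the ½γBN_γ term uses γ̄ = γ' + (d_w/B)(γ − γ') = 10.89 + (0.65/1.9)(18.5 − 10.89) = 13.493 kN/m³.
Cohesion term c·N_c·s_c = 19 × 18 × 1.09 = 372.78 kPa; surcharge term q·N_q = 42.55 × 8.66 = 368.48 kPa; self-weight term 0.5·γ·B·N_γ·s_γ = 0.5 × 13.493 × 1.9 × 4.88 × 0.91 = 56.926 kPa.
q_ult = 372.78 + 368.48 + 56.926 = 798.19 kPa.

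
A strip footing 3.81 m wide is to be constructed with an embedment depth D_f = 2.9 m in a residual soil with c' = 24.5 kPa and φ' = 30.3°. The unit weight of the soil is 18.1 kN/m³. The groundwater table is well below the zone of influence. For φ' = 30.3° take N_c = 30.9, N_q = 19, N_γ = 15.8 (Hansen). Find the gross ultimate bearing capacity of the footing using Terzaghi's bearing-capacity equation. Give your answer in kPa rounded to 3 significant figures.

q_ult ≈ 2300 kPa

Effective surcharge at the founding depth q = γ·D_f = 18.1 × 2.9 = 52.49 kPa.
q_ult = c·N_c + q·N_q + 0.5·γ·B·N_γ
     = 24.5 × 30.9 + 52.49 × 19 + 0.5 × 18.1 × 3.81 × 15.8
     = 757.05 + 997.31 + 544.79 = 2299.2 kPa.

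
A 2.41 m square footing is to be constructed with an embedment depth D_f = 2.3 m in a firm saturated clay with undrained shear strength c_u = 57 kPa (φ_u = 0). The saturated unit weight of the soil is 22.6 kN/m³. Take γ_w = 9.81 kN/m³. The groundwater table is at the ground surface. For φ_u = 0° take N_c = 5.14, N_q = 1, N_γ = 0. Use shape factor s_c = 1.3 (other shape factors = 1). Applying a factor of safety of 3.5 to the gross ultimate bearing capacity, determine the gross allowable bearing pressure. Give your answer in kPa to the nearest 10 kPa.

q_all ≈ 120 kPa

With the water table at the surface the whole profile is submerged: γ' = 22.6 − 9.81 = 12.79 kN/m³, so q = γ'·D_f = 29.417 kPa.
q_ult = c·N_c·s_c + q·N_q
     = 57 × 5.14 × 1.3 + 29.417 × 1
     = 380.87 + 29.417 = 410.29 kPa.
q_all = q_ult / FS = 410.29 / 3.5 = 117.23 kPa.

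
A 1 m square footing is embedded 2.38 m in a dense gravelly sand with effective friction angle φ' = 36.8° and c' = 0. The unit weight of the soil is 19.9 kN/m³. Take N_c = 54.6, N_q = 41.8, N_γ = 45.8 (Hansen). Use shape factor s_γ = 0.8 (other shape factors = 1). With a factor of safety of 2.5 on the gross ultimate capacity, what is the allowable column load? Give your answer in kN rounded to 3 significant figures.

P_all ≈ 938 kN

q = γ·D_f = 19.9 × 2.38 = 47.362 kPa.
q·N_q = 47.362 × 41.8 = 1979.7 kPa
0.5·γ·B·N_γ·s_γ = 0.5 × 19.9 × 1 × 45.8 × 0.8 = 364.57 kPa
q_ult = 1979.7 + 364.57 = 2344.3 kPa.
Gross allowable pressure q_all = 2344.3 / 2.5 = 937.72 kPa.
Footing area = 1 m², so allowable column load = 937.72 × 1 = 937.72 kN.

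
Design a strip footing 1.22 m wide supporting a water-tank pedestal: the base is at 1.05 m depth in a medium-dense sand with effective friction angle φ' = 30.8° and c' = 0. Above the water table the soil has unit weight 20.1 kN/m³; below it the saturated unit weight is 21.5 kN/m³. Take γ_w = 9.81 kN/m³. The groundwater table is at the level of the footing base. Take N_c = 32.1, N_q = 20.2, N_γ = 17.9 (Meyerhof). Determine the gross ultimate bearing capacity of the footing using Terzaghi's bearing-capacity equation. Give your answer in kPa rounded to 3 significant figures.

q_ult ≈ 554 kPa

Overburden at base level: q = 20.1 × 1.05 = 21.105 kPa.
Below the base the soil is submerged, so the ½γBN_γ term uses γ' = 21.5 − 9.81 = 11.69 kN/m³.
Surcharge term q·N_q = 21.105 × 20.2 = 426.32 kPa; self-weight term 0.5·γ·B·N_γ = 0.5 × 11.69 × 1.22 × 17.9 = 127.64 kPa.
q_ult = 426.32 + 127.64 = 553.96 kPa.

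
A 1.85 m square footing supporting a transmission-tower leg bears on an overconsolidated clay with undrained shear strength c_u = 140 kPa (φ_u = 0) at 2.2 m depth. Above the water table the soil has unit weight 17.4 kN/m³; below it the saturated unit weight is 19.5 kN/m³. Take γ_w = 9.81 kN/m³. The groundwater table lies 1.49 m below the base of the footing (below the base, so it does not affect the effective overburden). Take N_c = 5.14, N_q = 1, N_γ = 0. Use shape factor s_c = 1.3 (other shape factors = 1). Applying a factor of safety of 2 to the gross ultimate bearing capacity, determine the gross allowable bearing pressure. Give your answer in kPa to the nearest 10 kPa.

Effective surcharge at the founding depth q = γ·D_f = 17.4 × 2.2 = 38.28 kPa.
q_ult = c·N_c·s_c + q·N_q
     = 140 × 5.14 × 1.3 + 38.28 × 1
     = 935.48 + 38.28 = 973.76 kPa.
q_all = q_ult / FS = 973.76 / 2 = 486.88 kPa.

q_all ≈ 490 kPa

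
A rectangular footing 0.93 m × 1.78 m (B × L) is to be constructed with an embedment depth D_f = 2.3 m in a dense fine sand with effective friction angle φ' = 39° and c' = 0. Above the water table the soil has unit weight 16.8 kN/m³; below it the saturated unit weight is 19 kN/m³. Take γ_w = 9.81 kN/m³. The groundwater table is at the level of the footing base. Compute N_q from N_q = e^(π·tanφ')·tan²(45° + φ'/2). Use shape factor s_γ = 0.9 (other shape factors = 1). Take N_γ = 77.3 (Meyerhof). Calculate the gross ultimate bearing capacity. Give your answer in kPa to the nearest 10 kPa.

tan39° = 0.8098, so N_q = e^(π×0.8098)·tan²(64.5°) = 12.731 × 4.395 = 55.96.
Overburden at base level: q = 16.8 × 2.3 = 38.64 kPa.
Below the base the soil is submerged, so the ½γBN_γ term uses γ' = 19 − 9.81 = 9.19 kN/m³.
Surcharge term q·N_q = 38.64 × 55.957 = 2162.2 kPa; self-weight term 0.5·γ·B·N_γ·s_γ = 0.5 × 9.19 × 0.93 × 77.3 × 0.9 = 297.3 kPa.
q_ult = 2162.2 + 297.3 = 2459.5 kPa.

q_ult ≈ 2460 kPa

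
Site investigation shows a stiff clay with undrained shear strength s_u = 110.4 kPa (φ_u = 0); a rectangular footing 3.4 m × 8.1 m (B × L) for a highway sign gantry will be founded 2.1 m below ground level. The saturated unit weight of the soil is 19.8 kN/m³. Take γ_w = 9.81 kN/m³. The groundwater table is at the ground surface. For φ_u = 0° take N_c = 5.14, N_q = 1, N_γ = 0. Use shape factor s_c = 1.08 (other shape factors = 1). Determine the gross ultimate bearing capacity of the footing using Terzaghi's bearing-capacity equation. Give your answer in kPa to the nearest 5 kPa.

q_ult ≈ 635 kPa

γ' = 19.8 − 9.81 = 9.99 kN/m³ (submerged throughout). q = 9.99 × 2.1 = 20.979 kPa.
c·N_c·s_c = 110.4 × 5.14 × 1.08 = 612.85 kPa
q·N_q = 20.979 × 1 = 20.979 kPa
q_ult = 612.85 + 20.979 = 633.83 kPa.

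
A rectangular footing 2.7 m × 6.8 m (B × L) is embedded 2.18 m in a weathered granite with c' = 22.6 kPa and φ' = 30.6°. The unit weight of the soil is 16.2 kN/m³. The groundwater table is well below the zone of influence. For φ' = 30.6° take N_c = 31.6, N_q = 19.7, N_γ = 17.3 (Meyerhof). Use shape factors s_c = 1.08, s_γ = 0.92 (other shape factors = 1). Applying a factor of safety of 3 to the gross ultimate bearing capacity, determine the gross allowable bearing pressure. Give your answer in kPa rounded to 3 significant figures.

q = γ·D_f = 16.2 × 2.18 = 35.316 kPa.
c·N_c·s_c = 22.6 × 31.6 × 1.08 = 771.29 kPa
q·N_q = 35.316 × 19.7 = 695.73 kPa
0.5·γ·B·N_γ·s_γ = 0.5 × 16.2 × 2.7 × 17.3 × 0.92 = 348.08 kPa
q_ult = 771.29 + 695.73 + 348.08 = 1815.1 kPa.
q_all = q_ult / FS = 1815.1 / 3 = 605.03 kPa.

q_all ≈ 605 kPa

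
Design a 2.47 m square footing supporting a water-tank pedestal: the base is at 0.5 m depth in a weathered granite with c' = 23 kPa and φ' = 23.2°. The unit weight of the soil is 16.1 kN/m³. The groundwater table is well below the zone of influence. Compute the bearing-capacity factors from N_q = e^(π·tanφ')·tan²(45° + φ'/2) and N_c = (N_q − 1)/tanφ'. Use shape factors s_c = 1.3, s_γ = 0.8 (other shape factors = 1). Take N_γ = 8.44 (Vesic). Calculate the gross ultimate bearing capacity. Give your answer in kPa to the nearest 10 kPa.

q_ult ≈ 750 kPa

tan23.2° = 0.4286, so N_q = e^(π×0.4286)·tan²(56.6°) = 3.844 × 2.3 = 8.84.
N_c = (8.84 − 1)/tan23.2° = 18.29.
Overburden at base level: q = 16.1 × 0.5 = 8.05 kPa.
Cohesion term c·N_c·s_c = 23 × 18.294 × 1.3 = 547.01 kPa; surcharge term q·N_q = 8.05 × 8.841 = 71.17 kPa; self-weight term 0.5·γ·B·N_γ·s_γ = 0.5 × 16.1 × 2.47 × 8.44 × 0.8 = 134.25 kPa.
q_ult = 547.01 + 71.17 + 134.25 = 752.43 kPa.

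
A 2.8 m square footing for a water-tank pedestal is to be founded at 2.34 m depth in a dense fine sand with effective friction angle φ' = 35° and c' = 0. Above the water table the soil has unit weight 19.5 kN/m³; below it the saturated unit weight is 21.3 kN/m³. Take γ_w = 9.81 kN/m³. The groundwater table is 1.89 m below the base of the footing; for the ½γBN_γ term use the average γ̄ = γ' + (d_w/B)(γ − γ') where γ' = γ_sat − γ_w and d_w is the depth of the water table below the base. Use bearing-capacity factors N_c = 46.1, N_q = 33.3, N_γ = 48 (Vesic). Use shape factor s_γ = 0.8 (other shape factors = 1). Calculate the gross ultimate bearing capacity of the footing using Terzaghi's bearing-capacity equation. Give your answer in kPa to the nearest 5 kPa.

Effective surcharge at the founding depth q = γ·D_f = 19.5 × 2.34 = 45.63 kPa.
With d_w = 1.89 m < B, γ̄ = 11.49 + (1.89/2.8) × (19.5 − 11.49) = 16.897 kN/m³.
q_ult = q·N_q + 0.5·γ·B·N_γ·s_γ
     = 45.63 × 33.3 + 0.5 × 16.897 × 2.8 × 48 × 0.8
     = 1519.5 + 908.37 = 2427.8 kPa.

q_ult ≈ 2430 kPa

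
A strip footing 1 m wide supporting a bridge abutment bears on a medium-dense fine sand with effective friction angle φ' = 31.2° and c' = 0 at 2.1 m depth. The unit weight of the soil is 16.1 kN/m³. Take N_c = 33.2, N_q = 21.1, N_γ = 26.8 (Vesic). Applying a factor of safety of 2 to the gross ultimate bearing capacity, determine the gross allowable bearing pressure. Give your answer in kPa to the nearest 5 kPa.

q = γ·D_f = 16.1 × 2.1 = 33.81 kPa.
q·N_q = 33.81 × 21.1 = 713.39 kPa
0.5·γ·B·N_γ = 0.5 × 16.1 × 1 × 26.8 = 215.74 kPa
q_ult = 713.39 + 215.74 = 929.13 kPa.
q_all = q_ult / FS = 929.13 / 2 = 464.57 kPa.

q_all ≈ 465 kPa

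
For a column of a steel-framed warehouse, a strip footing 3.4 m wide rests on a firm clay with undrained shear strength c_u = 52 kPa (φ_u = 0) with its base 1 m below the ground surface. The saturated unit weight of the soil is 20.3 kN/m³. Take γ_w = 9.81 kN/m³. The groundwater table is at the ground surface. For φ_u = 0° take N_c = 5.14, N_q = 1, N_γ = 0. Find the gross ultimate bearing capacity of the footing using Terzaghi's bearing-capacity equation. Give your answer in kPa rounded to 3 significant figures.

γ' = 20.3 − 9.81 = 10.49 kN/m³ (submerged throughout). q = 10.49 × 1 = 10.49 kPa.
c·N_c = 52 × 5.14 = 267.28 kPa
q·N_q = 10.49 × 1 = 10.49 kPa
q_ult = 267.28 + 10.49 = 277.77 kPa.

q_ult ≈ 278 kPa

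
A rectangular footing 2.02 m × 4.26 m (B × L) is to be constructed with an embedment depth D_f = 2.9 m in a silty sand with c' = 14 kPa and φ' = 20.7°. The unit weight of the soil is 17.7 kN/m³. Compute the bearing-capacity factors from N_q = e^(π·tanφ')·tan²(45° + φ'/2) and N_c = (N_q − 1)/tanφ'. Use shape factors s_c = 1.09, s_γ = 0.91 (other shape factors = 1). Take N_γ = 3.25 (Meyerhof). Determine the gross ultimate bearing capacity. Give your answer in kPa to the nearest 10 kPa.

q_ult ≈ 640 kPa

tan20.7° = 0.3779, so N_q = e^(π×0.3779)·tan²(55.35°) = 3.278 × 2.093 = 6.86.
N_c = (6.86 − 1)/tan20.7° = 15.51.
q = γ·D_f = 17.7 × 2.9 = 51.33 kPa.
c·N_c·s_c = 14 × 15.512 × 1.09 = 236.71 kPa
q·N_q = 51.33 × 6.8615 = 352.2 kPa
0.5·γ·B·N_γ·s_γ = 0.5 × 17.7 × 2.02 × 3.25 × 0.91 = 52.871 kPa
q_ult = 236.71 + 352.2 + 52.871 = 641.79 kPa.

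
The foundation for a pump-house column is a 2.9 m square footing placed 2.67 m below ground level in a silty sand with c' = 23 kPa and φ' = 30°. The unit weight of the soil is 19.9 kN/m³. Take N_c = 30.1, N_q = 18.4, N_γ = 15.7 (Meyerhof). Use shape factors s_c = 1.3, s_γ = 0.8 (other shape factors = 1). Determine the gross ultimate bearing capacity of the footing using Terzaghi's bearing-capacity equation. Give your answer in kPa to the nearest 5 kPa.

Effective surcharge at the founding depth q = γ·D_f = 19.9 × 2.67 = 53.133 kPa.
q_ult = c·N_c·s_c + q·N_q + 0.5·γ·B·N_γ·s_γ
     = 23 × 30.1 × 1.3 + 53.133 × 18.4 + 0.5 × 19.9 × 2.9 × 15.7 × 0.8
     = 899.99 + 977.65 + 362.42 = 2240.1 kPa.

q_ult ≈ 2240 kPa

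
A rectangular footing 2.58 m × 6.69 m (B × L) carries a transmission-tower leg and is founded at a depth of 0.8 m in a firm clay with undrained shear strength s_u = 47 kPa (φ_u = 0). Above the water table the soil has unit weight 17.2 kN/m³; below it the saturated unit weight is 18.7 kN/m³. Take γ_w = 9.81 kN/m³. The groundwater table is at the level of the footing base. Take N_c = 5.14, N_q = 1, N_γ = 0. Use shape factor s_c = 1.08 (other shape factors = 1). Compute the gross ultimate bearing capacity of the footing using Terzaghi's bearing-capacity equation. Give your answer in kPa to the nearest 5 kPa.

q_ult ≈ 275 kPa

Overburden at base level: q = 17.2 × 0.8 = 13.76 kPa.
Cohesion term c·N_c·s_c = 47 × 5.14 × 1.08 = 260.91 kPa; surcharge term q·N_q = 13.76 × 1 = 13.76 kPa.
q_ult = 260.91 + 13.76 = 274.67 kPa.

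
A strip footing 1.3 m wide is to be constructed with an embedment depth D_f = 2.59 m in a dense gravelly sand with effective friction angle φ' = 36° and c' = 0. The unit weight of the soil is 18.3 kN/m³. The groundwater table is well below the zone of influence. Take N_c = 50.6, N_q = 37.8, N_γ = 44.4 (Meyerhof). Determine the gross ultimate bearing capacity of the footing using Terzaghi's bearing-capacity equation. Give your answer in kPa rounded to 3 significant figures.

q_ult ≈ 2320 kPa

Effective surcharge at the founding depth q = γ·D_f = 18.3 × 2.59 = 47.397 kPa.
q_ult = q·N_q + 0.5·γ·B·N_γ
     = 47.397 × 37.8 + 0.5 × 18.3 × 1.3 × 44.4
     = 1791.6 + 528.14 = 2319.7 kPa.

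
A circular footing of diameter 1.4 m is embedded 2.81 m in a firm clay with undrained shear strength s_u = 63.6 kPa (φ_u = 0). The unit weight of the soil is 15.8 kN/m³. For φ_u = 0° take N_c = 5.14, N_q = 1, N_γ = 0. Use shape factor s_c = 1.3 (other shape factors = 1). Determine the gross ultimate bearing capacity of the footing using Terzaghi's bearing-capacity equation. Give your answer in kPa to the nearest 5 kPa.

q_ult ≈ 470 kPa

Effective surcharge at the founding depth q = γ·D_f = 15.8 × 2.81 = 44.398 kPa.
q_ult = c·N_c·s_c + q·N_q
     = 63.6 × 5.14 × 1.3 + 44.398 × 1
     = 424.98 + 44.398 = 469.37 kPa.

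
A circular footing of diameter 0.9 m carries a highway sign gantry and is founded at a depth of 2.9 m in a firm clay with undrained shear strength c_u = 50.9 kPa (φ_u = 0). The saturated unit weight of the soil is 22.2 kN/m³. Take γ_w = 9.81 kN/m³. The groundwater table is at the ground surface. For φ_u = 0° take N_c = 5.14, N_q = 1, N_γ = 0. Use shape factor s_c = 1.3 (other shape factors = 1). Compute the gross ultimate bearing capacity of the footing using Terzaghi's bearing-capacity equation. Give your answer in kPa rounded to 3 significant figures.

With the water table at the surface the whole profile is submerged: γ' = 22.2 − 9.81 = 12.39 kN/m³, so q = γ'·D_f = 35.931 kPa.
q_ult = c·N_c·s_c + q·N_q
     = 50.9 × 5.14 × 1.3 + 35.931 × 1
     = 340.11 + 35.931 = 376.04 kPa.

q_ult ≈ 376 kPa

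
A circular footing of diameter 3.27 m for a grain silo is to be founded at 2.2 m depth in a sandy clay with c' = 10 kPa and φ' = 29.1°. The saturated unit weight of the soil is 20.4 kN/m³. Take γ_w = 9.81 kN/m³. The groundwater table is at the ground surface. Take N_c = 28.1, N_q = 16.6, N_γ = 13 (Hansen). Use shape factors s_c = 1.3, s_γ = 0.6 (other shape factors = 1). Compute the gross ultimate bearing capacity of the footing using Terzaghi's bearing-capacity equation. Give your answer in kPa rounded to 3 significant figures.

q_ult ≈ 887 kPa

Water table at ground surface, so effective unit weight γ' = 20.4 − 9.81 = 10.59 kN/m³ is used throughout; overburden q = 10.59 × 2.2 = 23.298 kPa; the same γ' applies in the ½γBN_γ term.
Cohesion term c·N_c·s_c = 10 × 28.1 × 1.3 = 365.3 kPa; surcharge term q·N_q = 23.298 × 16.6 = 386.75 kPa; self-weight term 0.5·γ·B·N_γ·s_γ = 0.5 × 10.59 × 3.27 × 13 × 0.6 = 135.05 kPa.
q_ult = 365.3 + 386.75 + 135.05 = 887.1 kPa.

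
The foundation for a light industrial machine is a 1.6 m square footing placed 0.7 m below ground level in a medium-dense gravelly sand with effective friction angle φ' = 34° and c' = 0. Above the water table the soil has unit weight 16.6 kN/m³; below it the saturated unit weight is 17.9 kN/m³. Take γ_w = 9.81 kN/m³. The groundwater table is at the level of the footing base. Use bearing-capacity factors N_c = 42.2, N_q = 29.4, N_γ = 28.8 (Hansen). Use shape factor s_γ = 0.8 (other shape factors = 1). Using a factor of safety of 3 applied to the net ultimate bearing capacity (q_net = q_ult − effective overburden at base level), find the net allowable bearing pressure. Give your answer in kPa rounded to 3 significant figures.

q_all(net) ≈ 160 kPa

q = γ·D_f = 16.6 × 0.7 = 11.62 kPa.
For the ½γBN_γ term take γ' = 17.9 − 9.81 = 8.09 kN/m³ (soil below base is submerged).
q·N_q = 11.62 × 29.4 = 341.63 kPa
0.5·γ·B·N_γ·s_γ = 0.5 × 8.09 × 1.6 × 28.8 × 0.8 = 149.11 kPa
q_ult = 341.63 + 149.11 = 490.74 kPa.
Net ultimate: q_net = 490.74 − 11.62 = 479.12 kPa.
q_all(net) = 479.12 / 3 = 159.71 kPa.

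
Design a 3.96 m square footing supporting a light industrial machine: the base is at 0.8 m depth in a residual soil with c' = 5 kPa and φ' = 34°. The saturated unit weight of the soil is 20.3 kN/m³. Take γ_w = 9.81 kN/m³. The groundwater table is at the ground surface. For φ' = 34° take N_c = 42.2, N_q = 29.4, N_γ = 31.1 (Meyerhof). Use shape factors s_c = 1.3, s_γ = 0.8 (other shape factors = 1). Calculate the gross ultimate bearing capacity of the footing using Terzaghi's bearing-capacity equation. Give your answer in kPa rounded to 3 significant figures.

With the water table at the surface the whole profile is submerged: γ' = 20.3 − 9.81 = 10.49 kN/m³, so q = γ'·D_f = 8.392 kPa; the same γ' applies in the ½γBN_γ term.
q_ult = c·N_c·s_c + q·N_q + 0.5·γ·B·N_γ·s_γ
     = 5 × 42.2 × 1.3 + 8.392 × 29.4 + 0.5 × 10.49 × 3.96 × 31.1 × 0.8
     = 274.3 + 246.72 + 516.76 = 1037.8 kPa.

q_ult ≈ 1040 kPa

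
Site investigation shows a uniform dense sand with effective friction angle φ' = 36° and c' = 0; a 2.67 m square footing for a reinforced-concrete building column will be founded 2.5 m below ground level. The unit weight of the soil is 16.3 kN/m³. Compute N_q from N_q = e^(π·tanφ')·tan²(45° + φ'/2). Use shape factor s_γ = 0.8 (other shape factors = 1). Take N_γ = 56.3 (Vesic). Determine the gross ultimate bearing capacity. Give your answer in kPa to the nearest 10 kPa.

tan36° = 0.7265, so N_q = e^(π×0.7265)·tan²(63°) = 9.801 × 3.852 = 37.75.
q = γ·D_f = 16.3 × 2.5 = 40.75 kPa.
q·N_q = 40.75 × 37.752 = 1538.4 kPa
0.5·γ·B·N_γ·s_γ = 0.5 × 16.3 × 2.67 × 56.3 × 0.8 = 980.09 kPa
q_ult = 1538.4 + 980.09 = 2518.5 kPa.

q_ult ≈ 2520 kPa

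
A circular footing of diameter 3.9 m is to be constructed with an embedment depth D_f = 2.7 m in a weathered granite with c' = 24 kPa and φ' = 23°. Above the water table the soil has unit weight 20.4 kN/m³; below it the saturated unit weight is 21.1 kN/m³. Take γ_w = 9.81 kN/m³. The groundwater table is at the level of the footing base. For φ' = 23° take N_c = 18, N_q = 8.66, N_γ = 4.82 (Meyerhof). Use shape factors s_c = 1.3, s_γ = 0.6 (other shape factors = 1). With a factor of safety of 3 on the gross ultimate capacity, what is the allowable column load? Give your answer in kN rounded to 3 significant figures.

q = γ·D_f = 20.4 × 2.7 = 55.08 kPa.
For the ½γBN_γ term take γ' = 21.1 − 9.81 = 11.29 kN/m³ (soil below base is submerged).
c·N_c·s_c = 24 × 18 × 1.3 = 561.6 kPa
q·N_q = 55.08 × 8.66 = 476.99 kPa
0.5·γ·B·N_γ·s_γ = 0.5 × 11.29 × 3.9 × 4.82 × 0.6 = 63.669 kPa
q_ult = 561.6 + 476.99 + 63.669 = 1102.3 kPa.
Gross allowable pressure q_all = 1102.3 / 3 = 367.42 kPa.
Footing area = 11.9459 m², so allowable column load = 367.42 × 11.9459 = 4389.2 kN.

P_all ≈ 4390 kN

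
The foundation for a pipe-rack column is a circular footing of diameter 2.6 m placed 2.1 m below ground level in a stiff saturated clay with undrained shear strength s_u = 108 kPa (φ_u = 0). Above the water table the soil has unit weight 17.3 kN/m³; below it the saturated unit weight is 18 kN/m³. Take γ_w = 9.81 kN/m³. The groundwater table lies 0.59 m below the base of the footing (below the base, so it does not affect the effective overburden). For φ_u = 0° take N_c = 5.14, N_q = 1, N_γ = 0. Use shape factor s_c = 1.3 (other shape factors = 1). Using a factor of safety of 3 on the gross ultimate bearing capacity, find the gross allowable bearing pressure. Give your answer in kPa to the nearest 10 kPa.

q = γ·D_f = 17.3 × 2.1 = 36.33 kPa.
c·N_c·s_c = 108 × 5.14 × 1.3 = 721.66 kPa
q·N_q = 36.33 × 1 = 36.33 kPa
q_ult = 721.66 + 36.33 = 757.99 kPa.
q_all = 757.99 / 3 = 252.66 kPa.

q_all ≈ 250 kPa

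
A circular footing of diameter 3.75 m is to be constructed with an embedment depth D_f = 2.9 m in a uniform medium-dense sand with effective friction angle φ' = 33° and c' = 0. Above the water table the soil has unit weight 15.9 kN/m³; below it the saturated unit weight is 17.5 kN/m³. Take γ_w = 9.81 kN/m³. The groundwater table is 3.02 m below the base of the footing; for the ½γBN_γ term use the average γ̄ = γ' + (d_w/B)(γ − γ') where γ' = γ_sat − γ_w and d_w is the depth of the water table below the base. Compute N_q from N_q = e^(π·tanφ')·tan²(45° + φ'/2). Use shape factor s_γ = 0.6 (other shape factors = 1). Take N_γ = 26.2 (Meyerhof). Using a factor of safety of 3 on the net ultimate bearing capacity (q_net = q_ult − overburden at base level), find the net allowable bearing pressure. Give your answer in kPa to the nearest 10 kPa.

N_q = e^(π·tan33°)·tan²(61.5°) = 26.09.
Effective surcharge at the founding depth q = γ·D_f = 15.9 × 2.9 = 46.11 kPa.
With d_w = 3.02 m < B, γ̄ = 7.69 + (3.02/3.75) × (15.9 − 7.69) = 14.302 kN/m³.
q_ult = q·N_q + 0.5·γ·B·N_γ·s_γ
     = 46.11 × 26.092 + 0.5 × 14.302 × 3.75 × 26.2 × 0.6
     = 1203.1 + 421.55 = 1624.6 kPa.
q_net = 1624.6 − 46.11 = 1578.5 kPa.
q_all(net) = 1578.5 / 3 = 526.18 kPa.

q_all(net) ≈ 530 kPa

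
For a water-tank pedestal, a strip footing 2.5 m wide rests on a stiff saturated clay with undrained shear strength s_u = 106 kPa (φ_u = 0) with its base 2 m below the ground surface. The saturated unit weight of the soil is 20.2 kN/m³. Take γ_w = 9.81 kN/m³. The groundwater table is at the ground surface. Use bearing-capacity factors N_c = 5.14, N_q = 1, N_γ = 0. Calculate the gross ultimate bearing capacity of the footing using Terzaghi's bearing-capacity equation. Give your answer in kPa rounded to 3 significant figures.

γ' = 20.2 − 9.81 = 10.39 kN/m³ (submerged throughout). q = 10.39 × 2 = 20.78 kPa.
c·N_c = 106 × 5.14 = 544.84 kPa
q·N_q = 20.78 × 1 = 20.78 kPa
q_ult = 544.84 + 20.78 = 565.62 kPa.

q_ult ≈ 566 kPa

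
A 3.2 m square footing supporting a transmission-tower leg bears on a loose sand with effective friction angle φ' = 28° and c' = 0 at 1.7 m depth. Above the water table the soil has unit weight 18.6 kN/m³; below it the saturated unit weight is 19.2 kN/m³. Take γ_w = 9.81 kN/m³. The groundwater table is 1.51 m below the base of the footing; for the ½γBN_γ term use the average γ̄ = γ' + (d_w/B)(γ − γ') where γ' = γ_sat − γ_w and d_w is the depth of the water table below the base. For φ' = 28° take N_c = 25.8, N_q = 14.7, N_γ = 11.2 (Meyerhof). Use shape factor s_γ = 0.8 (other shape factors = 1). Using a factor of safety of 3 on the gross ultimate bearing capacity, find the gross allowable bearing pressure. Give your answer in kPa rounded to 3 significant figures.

q_all ≈ 221 kPa

Effective surcharge at the founding depth q = γ·D_f = 18.6 × 1.7 = 31.62 kPa.
With d_w = 1.51 m < B, γ̄ = 9.39 + (1.51/3.2) × (18.6 − 9.39) = 13.736 kN/m³.
q_ult = q·N_q + 0.5·γ·B·N_γ·s_γ
     = 31.62 × 14.7 + 0.5 × 13.736 × 3.2 × 11.2 × 0.8
     = 464.81 + 196.92 = 661.73 kPa.
q_all = 661.73 / 3 = 220.58 kPa.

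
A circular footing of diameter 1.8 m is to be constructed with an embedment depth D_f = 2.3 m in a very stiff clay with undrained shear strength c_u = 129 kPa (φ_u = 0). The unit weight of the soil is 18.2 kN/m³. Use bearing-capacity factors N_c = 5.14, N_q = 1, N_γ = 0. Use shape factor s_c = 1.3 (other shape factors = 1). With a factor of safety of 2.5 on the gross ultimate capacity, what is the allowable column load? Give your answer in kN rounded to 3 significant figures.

P_all ≈ 920 kN

Effective surcharge at the founding depth q = γ·D_f = 18.2 × 2.3 = 41.86 kPa.
q_ult = c·N_c·s_c + q·N_q
     = 129 × 5.14 × 1.3 + 41.86 × 1
     = 861.98 + 41.86 = 903.84 kPa.
Gross allowable pressure q_all = 903.84 / 2.5 = 361.54 kPa.
Footing area = 2.5447 m², so allowable column load = 361.54 × 2.5447 = 920 kN.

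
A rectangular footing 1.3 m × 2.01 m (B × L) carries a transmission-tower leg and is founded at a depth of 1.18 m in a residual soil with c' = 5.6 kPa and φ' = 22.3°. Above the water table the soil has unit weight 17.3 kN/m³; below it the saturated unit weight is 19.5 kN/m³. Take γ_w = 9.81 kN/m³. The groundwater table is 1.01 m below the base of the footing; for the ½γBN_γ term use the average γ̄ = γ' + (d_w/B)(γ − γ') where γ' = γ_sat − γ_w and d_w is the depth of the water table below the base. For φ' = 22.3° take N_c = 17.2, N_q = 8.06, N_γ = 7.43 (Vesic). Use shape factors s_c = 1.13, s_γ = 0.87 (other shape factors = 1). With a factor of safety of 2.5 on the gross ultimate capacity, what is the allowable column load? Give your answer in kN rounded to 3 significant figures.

Effective surcharge at the founding depth q = γ·D_f = 17.3 × 1.18 = 20.414 kPa.
With d_w = 1.01 m < B, γ̄ = 9.69 + (1.01/1.3) × (17.3 − 9.69) = 15.602 kN/m³.
q_ult = c·N_c·s_c + q·N_q + 0.5·γ·B·N_γ·s_γ
     = 5.6 × 17.2 × 1.13 + 20.414 × 8.06 + 0.5 × 15.602 × 1.3 × 7.43 × 0.87
     = 108.84 + 164.54 + 65.556 = 338.93 kPa.
Gross allowable pressure q_all = 338.93 / 2.5 = 135.57 kPa.
Footing area = 2.613 m², so allowable column load = 135.57 × 2.613 = 354.25 kN.

P_all ≈ 354 kN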